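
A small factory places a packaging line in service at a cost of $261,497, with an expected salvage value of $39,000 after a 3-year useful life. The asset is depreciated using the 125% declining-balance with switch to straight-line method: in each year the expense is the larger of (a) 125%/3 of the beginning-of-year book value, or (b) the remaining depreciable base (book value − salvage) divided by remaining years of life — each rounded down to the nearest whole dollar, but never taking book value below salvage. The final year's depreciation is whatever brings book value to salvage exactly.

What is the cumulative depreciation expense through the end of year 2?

$172,515

Depreciable base = $261,497 − $39,000 = $222,497.
Year 1: DB = ⌊$261,497 × 125%/3⌋ = $108,957; SL = ⌊$222,497/3⌋ = $74,165 → take DB $108,957. Book value $152,540.
Year 2: DB = ⌊$152,540 × 125%/3⌋ = $63,558; SL = ⌊$113,540/2⌋ = $56,770 → take DB $63,558. Book value $88,982.
Accumulated through year 2 = $261,497 − $88,982 = $172,515.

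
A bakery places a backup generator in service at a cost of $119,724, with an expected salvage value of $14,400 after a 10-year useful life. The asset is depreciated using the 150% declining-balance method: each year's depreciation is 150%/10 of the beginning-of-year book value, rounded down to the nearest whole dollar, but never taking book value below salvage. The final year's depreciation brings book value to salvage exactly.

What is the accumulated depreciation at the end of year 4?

Depreciable base = $119,724 − $14,400 = $105,324.
Year 1: ⌊$119,724 × 150%/10⌋ = $17,958. Book value $101,766.
Year 2: ⌊$101,766 × 150%/10⌋ = $15,264. Book value $86,502.
Year 3: ⌊$86,502 × 150%/10⌋ = $12,975. Book value $73,527.
Year 4: ⌊$73,527 × 150%/10⌋ = $11,029. Book value $62,498.
Accumulated through year 4 = $119,724 − $62,498 = $57,226.

$57,226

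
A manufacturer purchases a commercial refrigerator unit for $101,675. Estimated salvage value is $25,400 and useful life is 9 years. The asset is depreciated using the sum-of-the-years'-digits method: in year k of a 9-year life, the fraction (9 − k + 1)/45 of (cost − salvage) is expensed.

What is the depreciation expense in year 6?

$6,780

Depreciable base = $101,675 − $25,400 = $76,275.
Sum of the years' digits = 9+8+7+6+5+4+3+2+1 = 45.
Year 1: $76,275 × 9/45 = $15,255. Book value $86,420.
Year 2: $76,275 × 8/45 = $13,560. Book value $72,860.
Year 3: $76,275 × 7/45 = $11,865. Book value $60,995.
Year 4: $76,275 × 6/45 = $10,170. Book value $50,825.
Year 5: $76,275 × 5/45 = $8,475. Book value $42,350.
Year 6: $76,275 × 4/45 = $6,780. Book value $35,570.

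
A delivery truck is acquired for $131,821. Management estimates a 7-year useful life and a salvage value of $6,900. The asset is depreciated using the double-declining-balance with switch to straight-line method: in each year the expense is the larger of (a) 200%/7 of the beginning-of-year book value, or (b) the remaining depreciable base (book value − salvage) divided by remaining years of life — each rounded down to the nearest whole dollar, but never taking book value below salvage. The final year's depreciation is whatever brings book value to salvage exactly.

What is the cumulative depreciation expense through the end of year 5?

$107,310

Depreciable base = $131,821 − $6,900 = $124,921.
Year 1: DB = ⌊$131,821 × 200%/7⌋ = $37,663; SL = ⌊$124,921/7⌋ = $17,845 → take DB $37,663. Book value $94,158.
Year 2: DB = ⌊$94,158 × 200%/7⌋ = $26,902; SL = ⌊$87,258/6⌋ = $14,543 → take DB $26,902. Book value $67,256.
Year 3: DB = ⌊$67,256 × 200%/7⌋ = $19,216; SL = ⌊$60,356/5⌋ = $12,071 → take DB $19,216. Book value $48,040.
Year 4: DB = ⌊$48,040 × 200%/7⌋ = $13,725; SL = ⌊$41,140/4⌋ = $10,285 → take DB $13,725. Book value $34,315.
Year 5: DB = ⌊$34,315 × 200%/7⌋ = $9,804; SL = ⌊$27,415/3⌋ = $9,138 → take DB $9,804. Book value $24,511.
Accumulated through year 5 = $131,821 − $24,511 = $107,310.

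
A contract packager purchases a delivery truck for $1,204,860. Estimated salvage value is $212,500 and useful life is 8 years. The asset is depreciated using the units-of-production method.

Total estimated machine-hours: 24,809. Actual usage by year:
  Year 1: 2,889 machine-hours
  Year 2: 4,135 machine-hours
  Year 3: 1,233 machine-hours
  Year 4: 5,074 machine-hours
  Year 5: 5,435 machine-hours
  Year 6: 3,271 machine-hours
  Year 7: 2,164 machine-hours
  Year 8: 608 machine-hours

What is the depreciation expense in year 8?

Depreciable base = $1,204,860 − $212,500 = $992,360.
Rate = $992,360 / 24,809 machine-hours = $40 per machine-hour.
Year 1: 2,889 × $40 = $115,560. Book value $1,089,300.
Year 2: 4,135 × $40 = $165,400. Book value $923,900.
Year 3: 1,233 × $40 = $49,320. Book value $874,580.
Year 4: 5,074 × $40 = $202,960. Book value $671,620.
Year 5: 5,435 × $40 = $217,400. Book value $454,220.
Year 6: 3,271 × $40 = $130,840. Book value $323,380.
Year 7: 2,164 × $40 = $86,560. Book value $236,820.
Year 8: 608 × $40 = $24,320. Book value $212,500.

$24,320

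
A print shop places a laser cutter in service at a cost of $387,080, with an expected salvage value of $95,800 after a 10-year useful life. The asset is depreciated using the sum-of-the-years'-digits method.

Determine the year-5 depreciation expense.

$31,776

Depreciable base = $387,080 − $95,800 = $291,280.
Sum of the years' digits = 10+9+8+7+6+5+4+3+2+1 = 55.
Year 1: $291,280 × 10/55 = $52,960. Book value $334,120.
Year 2: $291,280 × 9/55 = $47,664. Book value $286,456.
Year 3: $291,280 × 8/55 = $42,368. Book value $244,088.
Year 4: $291,280 × 7/55 = $37,072. Book value $207,016.
Year 5: $291,280 × 6/55 = $31,776. Book value $175,240.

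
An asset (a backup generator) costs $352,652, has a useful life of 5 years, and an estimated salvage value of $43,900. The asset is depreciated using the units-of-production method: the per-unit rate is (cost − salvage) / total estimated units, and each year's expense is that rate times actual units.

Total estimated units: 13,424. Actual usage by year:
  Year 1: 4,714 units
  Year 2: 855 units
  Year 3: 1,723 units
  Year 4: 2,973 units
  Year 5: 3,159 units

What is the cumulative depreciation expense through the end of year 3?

$167,716

Depreciable base = $352,652 − $43,900 = $308,752.
Rate = $308,752 / 13,424 units = $23 per unit.
Year 1: 4,714 × $23 = $108,422. Book value $244,230.
Year 2: 855 × $23 = $19,665. Book value $224,565.
Year 3: 1,723 × $23 = $39,629. Book value $184,936.
Accumulated through year 3 = $352,652 − $184,936 = $167,716.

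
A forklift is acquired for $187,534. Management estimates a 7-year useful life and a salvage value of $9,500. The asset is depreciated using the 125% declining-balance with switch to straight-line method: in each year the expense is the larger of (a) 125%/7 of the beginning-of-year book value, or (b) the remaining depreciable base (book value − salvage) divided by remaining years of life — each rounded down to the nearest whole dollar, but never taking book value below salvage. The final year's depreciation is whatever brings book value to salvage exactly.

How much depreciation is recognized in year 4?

$23,407

Depreciable base = $187,534 − $9,500 = $178,034.
Year 1: DB = ⌊$187,534 × 125%/7⌋ = $33,488; SL = ⌊$178,034/7⌋ = $25,433 → take DB $33,488. Book value $154,046.
Year 2: DB = ⌊$154,046 × 125%/7⌋ = $27,508; SL = ⌊$144,546/6⌋ = $24,091 → take DB $27,508. Book value $126,538.
Year 3: DB = ⌊$126,538 × 125%/7⌋ = $22,596; SL = ⌊$117,038/5⌋ = $23,407 → take SL $23,407. Book value $103,131.
Year 4: DB = ⌊$103,131 × 125%/7⌋ = $18,416; SL = ⌊$93,631/4⌋ = $23,407 → take SL $23,407. Book value $79,724.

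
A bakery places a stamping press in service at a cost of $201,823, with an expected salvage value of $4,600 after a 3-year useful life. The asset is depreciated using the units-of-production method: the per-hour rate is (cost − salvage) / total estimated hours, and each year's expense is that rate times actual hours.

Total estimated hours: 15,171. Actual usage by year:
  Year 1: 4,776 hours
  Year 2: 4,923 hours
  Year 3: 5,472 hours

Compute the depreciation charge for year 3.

Depreciable base = $201,823 − $4,600 = $197,223.
Rate = $197,223 / 15,171 hours = $13 per hour.
Year 1: 4,776 × $13 = $62,088. Book value $139,735.
Year 2: 4,923 × $13 = $63,999. Book value $75,736.
Year 3: 5,472 × $13 = $71,136. Book value $4,600.

$71,136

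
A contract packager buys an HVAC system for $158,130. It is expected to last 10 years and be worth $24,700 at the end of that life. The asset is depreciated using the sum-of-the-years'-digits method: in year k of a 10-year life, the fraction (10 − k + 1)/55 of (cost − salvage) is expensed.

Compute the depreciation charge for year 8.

Depreciable base = $158,130 − $24,700 = $133,430.
Sum of the years' digits = 10+9+8+7+6+5+4+3+2+1 = 55.
Year 1: $133,430 × 10/55 = $24,260. Book value $133,870.
Year 2: $133,430 × 9/55 = $21,834. Book value $112,036.
Year 3: $133,430 × 8/55 = $19,408. Book value $92,628.
Year 4: $133,430 × 7/55 = $16,982. Book value $75,646.
Year 5: $133,430 × 6/55 = $14,556. Book value $61,090.
Year 6: $133,430 × 5/55 = $12,130. Book value $48,960.
Year 7: $133,430 × 4/55 = $9,704. Book value $39,256.
Year 8: $133,430 × 3/55 = $7,278. Book value $31,978.

$7,278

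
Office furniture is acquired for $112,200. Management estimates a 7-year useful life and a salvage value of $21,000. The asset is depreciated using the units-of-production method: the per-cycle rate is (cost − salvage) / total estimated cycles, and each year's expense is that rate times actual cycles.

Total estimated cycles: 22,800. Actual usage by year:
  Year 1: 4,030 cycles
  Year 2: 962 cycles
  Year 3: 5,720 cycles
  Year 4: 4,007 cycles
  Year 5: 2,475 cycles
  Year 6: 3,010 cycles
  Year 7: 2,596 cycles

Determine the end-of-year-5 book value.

Depreciable base = $112,200 − $21,000 = $91,200.
Rate = $91,200 / 22,800 cycles = $4 per cycle.
Year 1: 4,030 × $4 = $16,120. Book value $96,080.
Year 2: 962 × $4 = $3,848. Book value $92,232.
Year 3: 5,720 × $4 = $22,880. Book value $69,352.
Year 4: 4,007 × $4 = $16,028. Book value $53,324.
Year 5: 2,475 × $4 = $9,900. Book value $43,424.

$43,424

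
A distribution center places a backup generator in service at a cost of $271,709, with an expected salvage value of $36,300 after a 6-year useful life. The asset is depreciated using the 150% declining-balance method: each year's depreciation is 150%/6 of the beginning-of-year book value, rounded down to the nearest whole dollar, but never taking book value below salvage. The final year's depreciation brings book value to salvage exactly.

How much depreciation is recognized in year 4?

$28,657

Depreciable base = $271,709 − $36,300 = $235,409.
Year 1: ⌊$271,709 × 150%/6⌋ = $67,927. Book value $203,782.
Year 2: ⌊$203,782 × 150%/6⌋ = $50,945. Book value $152,837.
Year 3: ⌊$152,837 × 150%/6⌋ = $38,209. Book value $114,628.
Year 4: ⌊$114,628 × 150%/6⌋ = $28,657. Book value $85,971.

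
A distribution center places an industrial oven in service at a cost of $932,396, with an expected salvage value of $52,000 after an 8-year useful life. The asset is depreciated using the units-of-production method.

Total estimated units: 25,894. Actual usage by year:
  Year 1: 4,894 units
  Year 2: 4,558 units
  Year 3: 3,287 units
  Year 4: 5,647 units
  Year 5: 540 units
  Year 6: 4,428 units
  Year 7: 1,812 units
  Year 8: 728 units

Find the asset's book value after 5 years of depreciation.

$288,912

Depreciable base = $932,396 − $52,000 = $880,396.
Rate = $880,396 / 25,894 units = $34 per unit.
Year 1: 4,894 × $34 = $166,396. Book value $766,000.
Year 2: 4,558 × $34 = $154,972. Book value $611,028.
Year 3: 3,287 × $34 = $111,758. Book value $499,270.
Year 4: 5,647 × $34 = $191,998. Book value $307,272.
Year 5: 540 × $34 = $18,360. Book value $288,912.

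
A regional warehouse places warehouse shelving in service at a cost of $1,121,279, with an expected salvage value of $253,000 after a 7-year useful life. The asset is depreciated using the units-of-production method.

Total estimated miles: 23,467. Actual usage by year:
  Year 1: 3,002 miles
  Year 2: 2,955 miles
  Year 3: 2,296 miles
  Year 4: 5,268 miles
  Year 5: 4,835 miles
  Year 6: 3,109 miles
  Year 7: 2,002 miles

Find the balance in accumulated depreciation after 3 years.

$305,361

Depreciable base = $1,121,279 − $253,000 = $868,279.
Rate = $868,279 / 23,467 miles = $37 per mile.
Year 1: 3,002 × $37 = $111,074. Book value $1,010,205.
Year 2: 2,955 × $37 = $109,335. Book value $900,870.
Year 3: 2,296 × $37 = $84,952. Book value $815,918.
Accumulated through year 3 = $1,121,279 − $815,918 = $305,361.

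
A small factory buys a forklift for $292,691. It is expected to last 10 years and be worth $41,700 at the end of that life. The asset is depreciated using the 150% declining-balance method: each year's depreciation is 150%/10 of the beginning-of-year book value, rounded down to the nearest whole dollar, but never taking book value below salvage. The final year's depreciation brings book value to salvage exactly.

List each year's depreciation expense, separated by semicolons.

Depreciable base = $292,691 − $41,700 = $250,991.
Year 1: ⌊$292,691 × 150%/10⌋ = $43,903. Book value $248,788.
Year 2: ⌊$248,788 × 150%/10⌋ = $37,318. Book value $211,470.
Year 3: ⌊$211,470 × 150%/10⌋ = $31,720. Book value $179,750.
Year 4: ⌊$179,750 × 150%/10⌋ = $26,962. Book value $152,788.
Year 5: ⌊$152,788 × 150%/10⌋ = $22,918. Book value $129,870.
Year 6: ⌊$129,870 × 150%/10⌋ = $19,480. Book value $110,390.
Year 7: ⌊$110,390 × 150%/10⌋ = $16,558. Book value $93,832.
Year 8: ⌊$93,832 × 150%/10⌋ = $14,074. Book value $79,758.
Year 9: ⌊$79,758 × 150%/10⌋ = $11,963. Book value $67,795.
Year 10 (final): $67,795 − $41,700 = $26,095. Book value $41,700.

$43,903; $37,318; $31,720; $26,962; $22,918; $19,480; $16,558; $14,074; $11,963; $26,095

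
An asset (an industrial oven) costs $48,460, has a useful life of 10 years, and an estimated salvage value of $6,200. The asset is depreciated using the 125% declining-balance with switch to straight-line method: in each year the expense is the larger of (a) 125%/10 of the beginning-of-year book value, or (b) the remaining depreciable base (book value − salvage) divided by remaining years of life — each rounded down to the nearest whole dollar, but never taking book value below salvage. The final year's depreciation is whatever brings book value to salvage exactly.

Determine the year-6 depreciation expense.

Depreciable base = $48,460 − $6,200 = $42,260.
Year 1: DB = ⌊$48,460 × 125%/10⌋ = $6,057; SL = ⌊$42,260/10⌋ = $4,226 → take DB $6,057. Book value $42,403.
Year 2: DB = ⌊$42,403 × 125%/10⌋ = $5,300; SL = ⌊$36,203/9⌋ = $4,022 → take DB $5,300. Book value $37,103.
Year 3: DB = ⌊$37,103 × 125%/10⌋ = $4,637; SL = ⌊$30,903/8⌋ = $3,862 → take DB $4,637. Book value $32,466.
Year 4: DB = ⌊$32,466 × 125%/10⌋ = $4,058; SL = ⌊$26,266/7⌋ = $3,752 → take DB $4,058. Book value $28,408.
Year 5: DB = ⌊$28,408 × 125%/10⌋ = $3,551; SL = ⌊$22,208/6⌋ = $3,701 → take SL $3,701. Book value $24,707.
Year 6: DB = ⌊$24,707 × 125%/10⌋ = $3,088; SL = ⌊$18,507/5⌋ = $3,701 → take SL $3,701. Book value $21,006.

$3,701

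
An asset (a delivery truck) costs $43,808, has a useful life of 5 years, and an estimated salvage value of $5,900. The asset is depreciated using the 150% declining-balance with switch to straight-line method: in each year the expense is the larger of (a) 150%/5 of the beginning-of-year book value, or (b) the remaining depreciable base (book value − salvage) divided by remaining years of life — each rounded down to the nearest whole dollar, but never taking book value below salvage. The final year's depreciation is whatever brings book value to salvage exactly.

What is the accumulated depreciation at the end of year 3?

Depreciable base = $43,808 − $5,900 = $37,908.
Year 1: DB = ⌊$43,808 × 150%/5⌋ = $13,142; SL = ⌊$37,908/5⌋ = $7,581 → take DB $13,142. Book value $30,666.
Year 2: DB = ⌊$30,666 × 150%/5⌋ = $9,199; SL = ⌊$24,766/4⌋ = $6,191 → take DB $9,199. Book value $21,467.
Year 3: DB = ⌊$21,467 × 150%/5⌋ = $6,440; SL = ⌊$15,567/3⌋ = $5,189 → take DB $6,440. Book value $15,027.
Accumulated through year 3 = $43,808 − $15,027 = $28,781.

$28,781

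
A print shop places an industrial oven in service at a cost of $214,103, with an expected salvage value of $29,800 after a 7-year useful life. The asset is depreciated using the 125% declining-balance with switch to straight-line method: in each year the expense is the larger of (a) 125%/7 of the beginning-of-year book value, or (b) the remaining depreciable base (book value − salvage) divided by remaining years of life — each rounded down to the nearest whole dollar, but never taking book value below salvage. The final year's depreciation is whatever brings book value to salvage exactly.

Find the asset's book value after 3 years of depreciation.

Depreciable base = $214,103 − $29,800 = $184,303.
Year 1: DB = ⌊$214,103 × 125%/7⌋ = $38,232; SL = ⌊$184,303/7⌋ = $26,329 → take DB $38,232. Book value $175,871.
Year 2: DB = ⌊$175,871 × 125%/7⌋ = $31,405; SL = ⌊$146,071/6⌋ = $24,345 → take DB $31,405. Book value $144,466.
Year 3: DB = ⌊$144,466 × 125%/7⌋ = $25,797; SL = ⌊$114,666/5⌋ = $22,933 → take DB $25,797. Book value $118,669.

$118,669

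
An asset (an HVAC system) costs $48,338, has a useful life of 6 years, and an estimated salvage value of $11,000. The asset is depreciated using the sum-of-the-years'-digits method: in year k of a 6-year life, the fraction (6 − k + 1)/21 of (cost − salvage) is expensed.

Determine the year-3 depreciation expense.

$7,112

Depreciable base = $48,338 − $11,000 = $37,338.
Sum of the years' digits = 6+5+4+3+2+1 = 21.
Year 1: $37,338 × 6/21 = $10,668. Book value $37,670.
Year 2: $37,338 × 5/21 = $8,890. Book value $28,780.
Year 3: $37,338 × 4/21 = $7,112. Book value $21,668.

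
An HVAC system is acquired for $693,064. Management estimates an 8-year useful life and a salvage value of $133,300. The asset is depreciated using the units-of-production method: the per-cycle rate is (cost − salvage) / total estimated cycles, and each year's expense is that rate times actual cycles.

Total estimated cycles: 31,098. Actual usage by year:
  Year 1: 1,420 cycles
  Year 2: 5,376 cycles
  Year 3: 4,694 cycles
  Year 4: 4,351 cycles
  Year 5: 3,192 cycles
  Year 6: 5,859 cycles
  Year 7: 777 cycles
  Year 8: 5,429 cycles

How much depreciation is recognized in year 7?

$13,986

Depreciable base = $693,064 − $133,300 = $559,764.
Rate = $559,764 / 31,098 cycles = $18 per cycle.
Year 1: 1,420 × $18 = $25,560. Book value $667,504.
Year 2: 5,376 × $18 = $96,768. Book value $570,736.
Year 3: 4,694 × $18 = $84,492. Book value $486,244.
Year 4: 4,351 × $18 = $78,318. Book value $407,926.
Year 5: 3,192 × $18 = $57,456. Book value $350,470.
Year 6: 5,859 × $18 = $105,462. Book value $245,008.
Year 7: 777 × $18 = $13,986. Book value $231,022.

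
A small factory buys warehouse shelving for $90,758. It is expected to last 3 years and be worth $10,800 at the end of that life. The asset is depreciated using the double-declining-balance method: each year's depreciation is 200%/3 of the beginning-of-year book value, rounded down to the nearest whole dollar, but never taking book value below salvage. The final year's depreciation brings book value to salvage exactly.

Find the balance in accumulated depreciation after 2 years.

$79,958

Depreciable base = $90,758 − $10,800 = $79,958.
Year 1: ⌊$90,758 × 200%/3⌋ = $60,505. Book value $30,253.
Year 2: ⌊$30,253 × 200%/3⌋ = $20,168, capped at $19,453. Book value $10,800.
Accumulated through year 2 = $90,758 − $10,800 = $79,958.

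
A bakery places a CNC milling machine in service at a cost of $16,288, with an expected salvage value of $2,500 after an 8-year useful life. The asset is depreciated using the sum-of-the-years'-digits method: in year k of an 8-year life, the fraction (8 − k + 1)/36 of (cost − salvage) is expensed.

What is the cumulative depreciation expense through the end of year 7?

Depreciable base = $16,288 − $2,500 = $13,788.
Sum of the years' digits = 8+7+6+5+4+3+2+1 = 36.
Year 1: $13,788 × 8/36 = $3,064. Book value $13,224.
Year 2: $13,788 × 7/36 = $2,681. Book value $10,543.
Year 3: $13,788 × 6/36 = $2,298. Book value $8,245.
Year 4: $13,788 × 5/36 = $1,915. Book value $6,330.
Year 5: $13,788 × 4/36 = $1,532. Book value $4,798.
Year 6: $13,788 × 3/36 = $1,149. Book value $3,649.
Year 7: $13,788 × 2/36 = $766. Book value $2,883.
Accumulated through year 7 = $16,288 − $2,883 = $13,405.

$13,405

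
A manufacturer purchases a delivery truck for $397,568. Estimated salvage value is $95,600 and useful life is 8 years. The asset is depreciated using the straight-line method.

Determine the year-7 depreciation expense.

Depreciable base = $397,568 − $95,600 = $301,968.
Annual expense = $301,968 / 8 = $37,746.

$37,746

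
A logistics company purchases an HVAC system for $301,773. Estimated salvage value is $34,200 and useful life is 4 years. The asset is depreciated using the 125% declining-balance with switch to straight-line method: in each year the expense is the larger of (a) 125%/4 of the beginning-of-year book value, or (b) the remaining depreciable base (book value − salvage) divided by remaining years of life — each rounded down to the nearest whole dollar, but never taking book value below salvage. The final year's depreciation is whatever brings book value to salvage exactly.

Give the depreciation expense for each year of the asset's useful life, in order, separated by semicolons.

Depreciable base = $301,773 − $34,200 = $267,573.
Year 1: DB = ⌊$301,773 × 125%/4⌋ = $94,304; SL = ⌊$267,573/4⌋ = $66,893 → take DB $94,304. Book value $207,469.
Year 2: DB = ⌊$207,469 × 125%/4⌋ = $64,834; SL = ⌊$173,269/3⌋ = $57,756 → take DB $64,834. Book value $142,635.
Year 3: DB = ⌊$142,635 × 125%/4⌋ = $44,573; SL = ⌊$108,435/2⌋ = $54,217 → take SL $54,217. Book value $88,418.
Year 4 (final): $88,418 − $34,200 = $54,218. Book value $34,200.

$94,304; $64,834; $54,217; $54,218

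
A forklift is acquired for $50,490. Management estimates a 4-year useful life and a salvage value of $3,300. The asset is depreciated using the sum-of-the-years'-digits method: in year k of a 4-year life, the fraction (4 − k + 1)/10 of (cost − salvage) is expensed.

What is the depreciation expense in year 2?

Depreciable base = $50,490 − $3,300 = $47,190.
Sum of the years' digits = 4+3+2+1 = 10.
Year 1: $47,190 × 4/10 = $18,876. Book value $31,614.
Year 2: $47,190 × 3/10 = $14,157. Book value $17,457.

$14,157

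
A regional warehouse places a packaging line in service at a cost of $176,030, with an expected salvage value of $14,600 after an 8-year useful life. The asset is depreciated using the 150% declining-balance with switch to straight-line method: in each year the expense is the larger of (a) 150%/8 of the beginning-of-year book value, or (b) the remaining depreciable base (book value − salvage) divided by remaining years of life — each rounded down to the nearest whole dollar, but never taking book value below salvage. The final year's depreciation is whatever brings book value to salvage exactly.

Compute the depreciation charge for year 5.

Depreciable base = $176,030 − $14,600 = $161,430.
Year 1: DB = ⌊$176,030 × 150%/8⌋ = $33,005; SL = ⌊$161,430/8⌋ = $20,178 → take DB $33,005. Book value $143,025.
Year 2: DB = ⌊$143,025 × 150%/8⌋ = $26,817; SL = ⌊$128,425/7⌋ = $18,346 → take DB $26,817. Book value $116,208.
Year 3: DB = ⌊$116,208 × 150%/8⌋ = $21,789; SL = ⌊$101,608/6⌋ = $16,934 → take DB $21,789. Book value $94,419.
Year 4: DB = ⌊$94,419 × 150%/8⌋ = $17,703; SL = ⌊$79,819/5⌋ = $15,963 → take DB $17,703. Book value $76,716.
Year 5: DB = ⌊$76,716 × 150%/8⌋ = $14,384; SL = ⌊$62,116/4⌋ = $15,529 → take SL $15,529. Book value $61,187.

$15,529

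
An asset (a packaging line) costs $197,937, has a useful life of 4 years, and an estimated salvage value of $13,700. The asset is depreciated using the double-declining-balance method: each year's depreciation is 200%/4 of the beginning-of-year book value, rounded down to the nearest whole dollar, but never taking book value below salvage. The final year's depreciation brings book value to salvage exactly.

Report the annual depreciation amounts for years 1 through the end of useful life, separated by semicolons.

Depreciable base = $197,937 − $13,700 = $184,237.
Year 1: ⌊$197,937 × 200%/4⌋ = $98,968. Book value $98,969.
Year 2: ⌊$98,969 × 200%/4⌋ = $49,484. Book value $49,485.
Year 3: ⌊$49,485 × 200%/4⌋ = $24,742. Book value $24,743.
Year 4 (final): $24,743 − $13,700 = $11,043. Book value $13,700.

$98,968; $49,484; $24,742; $11,043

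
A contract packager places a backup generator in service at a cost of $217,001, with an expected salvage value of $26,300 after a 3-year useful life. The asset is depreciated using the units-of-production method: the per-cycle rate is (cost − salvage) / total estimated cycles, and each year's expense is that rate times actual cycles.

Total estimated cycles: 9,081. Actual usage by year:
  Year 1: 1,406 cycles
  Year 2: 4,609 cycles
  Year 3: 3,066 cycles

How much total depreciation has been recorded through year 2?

Depreciable base = $217,001 − $26,300 = $190,701.
Rate = $190,701 / 9,081 cycles = $21 per cycle.
Year 1: 1,406 × $21 = $29,526. Book value $187,475.
Year 2: 4,609 × $21 = $96,789. Book value $90,686.
Accumulated through year 2 = $217,001 − $90,686 = $126,315.

$126,315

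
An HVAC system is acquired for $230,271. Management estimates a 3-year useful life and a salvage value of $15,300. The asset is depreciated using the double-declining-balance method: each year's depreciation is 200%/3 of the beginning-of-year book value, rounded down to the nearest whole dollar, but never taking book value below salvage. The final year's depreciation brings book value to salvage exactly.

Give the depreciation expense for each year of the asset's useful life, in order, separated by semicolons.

Depreciable base = $230,271 − $15,300 = $214,971.
Year 1: ⌊$230,271 × 200%/3⌋ = $153,514. Book value $76,757.
Year 2: ⌊$76,757 × 200%/3⌋ = $51,171. Book value $25,586.
Year 3 (final): $25,586 − $15,300 = $10,286. Book value $15,300.

$153,514; $51,171; $10,286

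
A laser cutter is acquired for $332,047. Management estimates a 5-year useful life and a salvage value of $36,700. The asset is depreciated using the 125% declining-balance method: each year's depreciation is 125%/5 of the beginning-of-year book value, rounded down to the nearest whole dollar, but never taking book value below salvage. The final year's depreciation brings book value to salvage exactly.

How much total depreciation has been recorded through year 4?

$226,984

Depreciable base = $332,047 − $36,700 = $295,347.
Year 1: ⌊$332,047 × 125%/5⌋ = $83,011. Book value $249,036.
Year 2: ⌊$249,036 × 125%/5⌋ = $62,259. Book value $186,777.
Year 3: ⌊$186,777 × 125%/5⌋ = $46,694. Book value $140,083.
Year 4: ⌊$140,083 × 125%/5⌋ = $35,020. Book value $105,063.
Accumulated through year 4 = $332,047 − $105,063 = $226,984.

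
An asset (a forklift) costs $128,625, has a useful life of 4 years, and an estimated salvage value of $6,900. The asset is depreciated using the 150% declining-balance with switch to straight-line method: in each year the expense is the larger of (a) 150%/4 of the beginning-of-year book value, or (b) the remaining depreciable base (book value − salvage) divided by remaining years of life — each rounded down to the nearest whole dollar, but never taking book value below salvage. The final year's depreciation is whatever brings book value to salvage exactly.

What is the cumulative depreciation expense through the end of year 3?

$100,052

Depreciable base = $128,625 − $6,900 = $121,725.
Year 1: DB = ⌊$128,625 × 150%/4⌋ = $48,234; SL = ⌊$121,725/4⌋ = $30,431 → take DB $48,234. Book value $80,391.
Year 2: DB = ⌊$80,391 × 150%/4⌋ = $30,146; SL = ⌊$73,491/3⌋ = $24,497 → take DB $30,146. Book value $50,245.
Year 3: DB = ⌊$50,245 × 150%/4⌋ = $18,841; SL = ⌊$43,345/2⌋ = $21,672 → take SL $21,672. Book value $28,573.
Accumulated through year 3 = $128,625 − $28,573 = $100,052.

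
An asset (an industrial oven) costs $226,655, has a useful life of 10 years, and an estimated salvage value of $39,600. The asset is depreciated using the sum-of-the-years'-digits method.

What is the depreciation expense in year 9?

$6,802

Depreciable base = $226,655 − $39,600 = $187,055.
Sum of the years' digits = 10+9+8+7+6+5+4+3+2+1 = 55.
Year 1: $187,055 × 10/55 = $34,010. Book value $192,645.
Year 2: $187,055 × 9/55 = $30,609. Book value $162,036.
Year 3: $187,055 × 8/55 = $27,208. Book value $134,828.
Year 4: $187,055 × 7/55 = $23,807. Book value $111,021.
Year 5: $187,055 × 6/55 = $20,406. Book value $90,615.
Year 6: $187,055 × 5/55 = $17,005. Book value $73,610.
Year 7: $187,055 × 4/55 = $13,604. Book value $60,006.
Year 8: $187,055 × 3/55 = $10,203. Book value $49,803.
Year 9: $187,055 × 2/55 = $6,802. Book value $43,001.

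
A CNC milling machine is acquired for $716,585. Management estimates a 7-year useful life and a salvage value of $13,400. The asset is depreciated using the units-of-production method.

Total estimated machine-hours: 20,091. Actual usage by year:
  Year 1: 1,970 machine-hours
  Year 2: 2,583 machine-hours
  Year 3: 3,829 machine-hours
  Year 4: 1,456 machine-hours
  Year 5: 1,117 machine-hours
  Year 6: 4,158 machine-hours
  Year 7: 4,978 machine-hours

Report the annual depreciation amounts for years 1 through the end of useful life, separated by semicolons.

$68,950; $90,405; $134,015; $50,960; $39,095; $145,530; $174,230

Depreciable base = $716,585 − $13,400 = $703,185.
Rate = $703,185 / 20,091 machine-hours = $35 per machine-hour.
Year 1: 1,970 × $35 = $68,950. Book value $647,635.
Year 2: 2,583 × $35 = $90,405. Book value $557,230.
Year 3: 3,829 × $35 = $134,015. Book value $423,215.
Year 4: 1,456 × $35 = $50,960. Book value $372,255.
Year 5: 1,117 × $35 = $39,095. Book value $333,160.
Year 6: 4,158 × $35 = $145,530. Book value $187,630.
Year 7: 4,978 × $35 = $174,230. Book value $13,400.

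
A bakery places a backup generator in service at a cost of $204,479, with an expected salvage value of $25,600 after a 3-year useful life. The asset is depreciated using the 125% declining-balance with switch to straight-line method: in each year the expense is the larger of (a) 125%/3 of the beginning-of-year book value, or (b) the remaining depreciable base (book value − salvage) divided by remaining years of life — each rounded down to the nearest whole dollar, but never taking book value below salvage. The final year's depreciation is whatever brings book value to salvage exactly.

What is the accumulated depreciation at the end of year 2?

$134,899

Depreciable base = $204,479 − $25,600 = $178,879.
Year 1: DB = ⌊$204,479 × 125%/3⌋ = $85,199; SL = ⌊$178,879/3⌋ = $59,626 → take DB $85,199. Book value $119,280.
Year 2: DB = ⌊$119,280 × 125%/3⌋ = $49,700; SL = ⌊$93,680/2⌋ = $46,840 → take DB $49,700. Book value $69,580.
Accumulated through year 2 = $204,479 − $69,580 = $134,899.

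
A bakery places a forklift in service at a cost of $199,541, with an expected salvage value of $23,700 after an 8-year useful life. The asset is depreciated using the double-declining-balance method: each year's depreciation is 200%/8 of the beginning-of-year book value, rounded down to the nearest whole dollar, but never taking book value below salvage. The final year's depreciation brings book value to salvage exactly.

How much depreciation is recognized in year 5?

Depreciable base = $199,541 − $23,700 = $175,841.
Year 1: ⌊$199,541 × 200%/8⌋ = $49,885. Book value $149,656.
Year 2: ⌊$149,656 × 200%/8⌋ = $37,414. Book value $112,242.
Year 3: ⌊$112,242 × 200%/8⌋ = $28,060. Book value $84,182.
Year 4: ⌊$84,182 × 200%/8⌋ = $21,045. Book value $63,137.
Year 5: ⌊$63,137 × 200%/8⌋ = $15,784. Book value $47,353.

$15,784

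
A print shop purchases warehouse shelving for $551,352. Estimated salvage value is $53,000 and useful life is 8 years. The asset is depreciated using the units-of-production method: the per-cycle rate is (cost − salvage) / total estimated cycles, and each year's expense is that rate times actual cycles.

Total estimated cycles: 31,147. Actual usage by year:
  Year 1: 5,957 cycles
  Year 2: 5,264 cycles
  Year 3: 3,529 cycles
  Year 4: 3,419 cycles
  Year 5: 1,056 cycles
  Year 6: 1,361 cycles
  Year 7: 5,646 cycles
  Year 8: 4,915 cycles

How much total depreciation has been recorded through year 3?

Depreciable base = $551,352 − $53,000 = $498,352.
Rate = $498,352 / 31,147 cycles = $16 per cycle.
Year 1: 5,957 × $16 = $95,312. Book value $456,040.
Year 2: 5,264 × $16 = $84,224. Book value $371,816.
Year 3: 3,529 × $16 = $56,464. Book value $315,352.
Accumulated through year 3 = $551,352 − $315,352 = $236,000.

$236,000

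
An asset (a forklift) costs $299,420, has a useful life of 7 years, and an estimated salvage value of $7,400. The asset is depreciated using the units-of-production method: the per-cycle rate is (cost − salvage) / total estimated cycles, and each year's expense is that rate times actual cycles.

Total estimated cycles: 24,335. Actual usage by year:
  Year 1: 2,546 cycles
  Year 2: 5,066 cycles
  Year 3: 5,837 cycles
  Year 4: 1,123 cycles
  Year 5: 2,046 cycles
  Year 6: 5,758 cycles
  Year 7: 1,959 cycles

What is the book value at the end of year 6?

$30,908

Depreciable base = $299,420 − $7,400 = $292,020.
Rate = $292,020 / 24,335 cycles = $12 per cycle.
Year 1: 2,546 × $12 = $30,552. Book value $268,868.
Year 2: 5,066 × $12 = $60,792. Book value $208,076.
Year 3: 5,837 × $12 = $70,044. Book value $138,032.
Year 4: 1,123 × $12 = $13,476. Book value $124,556.
Year 5: 2,046 × $12 = $24,552. Book value $100,004.
Year 6: 5,758 × $12 = $69,096. Book value $30,908.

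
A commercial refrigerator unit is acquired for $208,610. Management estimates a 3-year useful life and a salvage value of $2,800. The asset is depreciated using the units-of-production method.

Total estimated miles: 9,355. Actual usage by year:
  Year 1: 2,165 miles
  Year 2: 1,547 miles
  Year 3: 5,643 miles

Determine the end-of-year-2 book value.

$126,946

Depreciable base = $208,610 − $2,800 = $205,810.
Rate = $205,810 / 9,355 miles = $22 per mile.
Year 1: 2,165 × $22 = $47,630. Book value $160,980.
Year 2: 1,547 × $22 = $34,034. Book value $126,946.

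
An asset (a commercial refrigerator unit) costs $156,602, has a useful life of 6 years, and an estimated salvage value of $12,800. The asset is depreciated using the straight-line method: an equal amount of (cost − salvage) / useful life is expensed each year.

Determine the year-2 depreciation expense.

Depreciable base = $156,602 − $12,800 = $143,802.
Annual expense = $143,802 / 6 = $23,967.

$23,967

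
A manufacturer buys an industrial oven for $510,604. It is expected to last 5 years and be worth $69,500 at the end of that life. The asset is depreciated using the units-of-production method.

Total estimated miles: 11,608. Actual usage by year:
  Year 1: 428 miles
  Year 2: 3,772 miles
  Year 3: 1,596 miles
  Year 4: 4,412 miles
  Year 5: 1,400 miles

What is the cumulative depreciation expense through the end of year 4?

$387,904

Depreciable base = $510,604 − $69,500 = $441,104.
Rate = $441,104 / 11,608 miles = $38 per mile.
Year 1: 428 × $38 = $16,264. Book value $494,340.
Year 2: 3,772 × $38 = $143,336. Book value $351,004.
Year 3: 1,596 × $38 = $60,648. Book value $290,356.
Year 4: 4,412 × $38 = $167,656. Book value $122,700.
Accumulated through year 4 = $510,604 − $122,700 = $387,904.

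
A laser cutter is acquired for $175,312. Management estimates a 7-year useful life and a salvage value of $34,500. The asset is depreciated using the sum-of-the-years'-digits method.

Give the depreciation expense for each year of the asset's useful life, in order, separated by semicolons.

$35,203; $30,174; $25,145; $20,116; $15,087; $10,058; $5,029

Depreciable base = $175,312 − $34,500 = $140,812.
Sum of the years' digits = 7+6+5+4+3+2+1 = 28.
Year 1: $140,812 × 7/28 = $35,203. Book value $140,109.
Year 2: $140,812 × 6/28 = $30,174. Book value $109,935.
Year 3: $140,812 × 5/28 = $25,145. Book value $84,790.
Year 4: $140,812 × 4/28 = $20,116. Book value $64,674.
Year 5: $140,812 × 3/28 = $15,087. Book value $49,587.
Year 6: $140,812 × 2/28 = $10,058. Book value $39,529.
Year 7: $140,812 × 1/28 = $5,029. Book value $34,500.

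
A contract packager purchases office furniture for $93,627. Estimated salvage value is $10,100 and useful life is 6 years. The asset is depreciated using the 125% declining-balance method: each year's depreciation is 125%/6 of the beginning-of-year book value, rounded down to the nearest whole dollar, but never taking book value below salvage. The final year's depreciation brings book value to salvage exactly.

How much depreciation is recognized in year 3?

$12,225

Depreciable base = $93,627 − $10,100 = $83,527.
Year 1: ⌊$93,627 × 125%/6⌋ = $19,505. Book value $74,122.
Year 2: ⌊$74,122 × 125%/6⌋ = $15,442. Book value $58,680.
Year 3: ⌊$58,680 × 125%/6⌋ = $12,225. Book value $46,455.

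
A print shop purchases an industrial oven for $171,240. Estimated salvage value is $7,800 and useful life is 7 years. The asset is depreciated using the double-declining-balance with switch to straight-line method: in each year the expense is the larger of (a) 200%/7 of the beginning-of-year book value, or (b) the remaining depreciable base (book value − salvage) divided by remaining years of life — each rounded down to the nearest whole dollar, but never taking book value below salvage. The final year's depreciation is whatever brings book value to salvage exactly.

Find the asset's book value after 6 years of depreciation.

Depreciable base = $171,240 − $7,800 = $163,440.
Year 1: DB = ⌊$171,240 × 200%/7⌋ = $48,925; SL = ⌊$163,440/7⌋ = $23,348 → take DB $48,925. Book value $122,315.
Year 2: DB = ⌊$122,315 × 200%/7⌋ = $34,947; SL = ⌊$114,515/6⌋ = $19,085 → take DB $34,947. Book value $87,368.
Year 3: DB = ⌊$87,368 × 200%/7⌋ = $24,962; SL = ⌊$79,568/5⌋ = $15,913 → take DB $24,962. Book value $62,406.
Year 4: DB = ⌊$62,406 × 200%/7⌋ = $17,830; SL = ⌊$54,606/4⌋ = $13,651 → take DB $17,830. Book value $44,576.
Year 5: DB = ⌊$44,576 × 200%/7⌋ = $12,736; SL = ⌊$36,776/3⌋ = $12,258 → take DB $12,736. Book value $31,840.
Year 6: DB = ⌊$31,840 × 200%/7⌋ = $9,097; SL = ⌊$24,040/2⌋ = $12,020 → take SL $12,020. Book value $19,820.

$19,820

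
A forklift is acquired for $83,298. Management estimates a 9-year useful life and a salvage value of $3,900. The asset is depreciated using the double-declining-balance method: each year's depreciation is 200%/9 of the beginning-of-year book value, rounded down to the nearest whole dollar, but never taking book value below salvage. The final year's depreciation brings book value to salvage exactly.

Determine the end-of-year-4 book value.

Depreciable base = $83,298 − $3,900 = $79,398.
Year 1: ⌊$83,298 × 200%/9⌋ = $18,510. Book value $64,788.
Year 2: ⌊$64,788 × 200%/9⌋ = $14,397. Book value $50,391.
Year 3: ⌊$50,391 × 200%/9⌋ = $11,198. Book value $39,193.
Year 4: ⌊$39,193 × 200%/9⌋ = $8,709. Book value $30,484.

$30,484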